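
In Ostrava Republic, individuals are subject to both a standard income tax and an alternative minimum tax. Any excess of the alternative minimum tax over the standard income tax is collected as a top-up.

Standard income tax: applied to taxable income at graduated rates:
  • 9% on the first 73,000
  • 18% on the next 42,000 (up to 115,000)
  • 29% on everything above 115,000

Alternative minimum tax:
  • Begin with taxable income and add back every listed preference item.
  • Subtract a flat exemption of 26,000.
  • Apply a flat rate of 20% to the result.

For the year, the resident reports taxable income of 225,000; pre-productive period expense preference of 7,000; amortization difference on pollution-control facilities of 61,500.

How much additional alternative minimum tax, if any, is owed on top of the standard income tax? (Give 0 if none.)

7,470

Alternative minimum tax:
  Adjusted income: 225,000 + 7,000 + 61,500 = 293,500
  Less exemption 26,000 → base 267,500
  267,500 × 20% = 53,500

Standard income tax:
  73,000 × 9% = 6,570
  42,000 × 18% = 7,560
  110,000 × 29% = 31,900
  → 46,030

Excess of alternative minimum tax over standard income tax: 53,500 − 46,030 = 7,470.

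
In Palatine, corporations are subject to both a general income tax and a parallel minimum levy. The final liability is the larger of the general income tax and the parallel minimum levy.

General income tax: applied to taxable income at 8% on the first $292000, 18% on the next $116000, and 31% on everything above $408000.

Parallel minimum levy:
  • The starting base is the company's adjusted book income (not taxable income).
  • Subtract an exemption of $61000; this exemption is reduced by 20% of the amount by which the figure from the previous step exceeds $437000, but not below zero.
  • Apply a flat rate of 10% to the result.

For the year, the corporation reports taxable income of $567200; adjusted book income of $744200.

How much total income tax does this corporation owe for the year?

Parallel minimum levy:
  Base (adjusted book income): $744200
  Exemption: 20% × ($744200 − $437000) = $61440 ≥ $61000, so the exemption is fully phased out
  Base: $744200 − $0 = $744200
  $744200 × 10% = $74420

General income tax:
  $292000 × 8% = $23360
  $116000 × 18% = $20880
  $159200 × 31% = $49352
  → $93592

$93592 > $74420, so the general income tax governs.

$93592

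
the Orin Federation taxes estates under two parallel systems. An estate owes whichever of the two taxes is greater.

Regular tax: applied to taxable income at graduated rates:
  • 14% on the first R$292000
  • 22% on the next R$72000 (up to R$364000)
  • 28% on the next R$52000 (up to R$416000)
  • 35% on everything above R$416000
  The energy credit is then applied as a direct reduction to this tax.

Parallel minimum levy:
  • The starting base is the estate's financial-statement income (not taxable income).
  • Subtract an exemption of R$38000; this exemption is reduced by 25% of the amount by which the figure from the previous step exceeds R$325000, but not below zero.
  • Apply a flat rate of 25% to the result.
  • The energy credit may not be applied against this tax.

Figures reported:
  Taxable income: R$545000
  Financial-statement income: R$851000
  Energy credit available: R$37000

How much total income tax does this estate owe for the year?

R$212750

Parallel minimum levy:
  Base (financial-statement income): R$851000
  Exemption: 25% × (R$851000 − R$325000) = R$131500 ≥ R$38000, so the exemption is fully phased out
  Base: R$851000 − R$0 = R$851000
  R$851000 × 25% = R$212750

Regular tax:
  R$292000 × 14% = R$40880
  R$72000 × 22% = R$15840
  R$52000 × 28% = R$14560
  R$129000 × 35% = R$45150
  → R$116430
  Less energy credit R$37000 → R$79430

R$212750 > R$79430, so the parallel minimum levy is the binding amount.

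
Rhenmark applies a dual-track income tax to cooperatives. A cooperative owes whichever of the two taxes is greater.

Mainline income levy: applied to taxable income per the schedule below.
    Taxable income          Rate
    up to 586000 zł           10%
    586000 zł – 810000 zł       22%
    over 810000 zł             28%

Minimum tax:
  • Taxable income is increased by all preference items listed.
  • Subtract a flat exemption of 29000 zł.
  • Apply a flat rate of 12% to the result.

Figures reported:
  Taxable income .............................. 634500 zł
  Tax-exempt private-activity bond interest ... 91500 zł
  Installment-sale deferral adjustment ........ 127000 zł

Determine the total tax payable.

98880 zł

Minimum tax:
  Adjusted income: 634500 zł + 91500 zł + 127000 zł = 853000 zł
  Less exemption 29000 zł → base 824000 zł
  824000 zł × 12% = 98880 zł

Mainline income levy:
  586000 zł × 10% = 58600 zł
  48500 zł × 22% = 10670 zł
  → 69270 zł

98880 zł > 69270 zł, so the minimum tax is the binding amount.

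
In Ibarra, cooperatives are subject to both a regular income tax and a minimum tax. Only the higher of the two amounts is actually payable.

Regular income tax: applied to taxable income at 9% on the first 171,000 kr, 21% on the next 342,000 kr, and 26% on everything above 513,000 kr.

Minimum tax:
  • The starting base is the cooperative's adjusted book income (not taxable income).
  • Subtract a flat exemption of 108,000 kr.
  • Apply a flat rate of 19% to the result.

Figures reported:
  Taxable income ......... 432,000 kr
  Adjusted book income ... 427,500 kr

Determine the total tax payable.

70,200 kr

Minimum tax:
  Base (adjusted book income): 427,500 kr
  Less exemption 108,000 kr → base 319,500 kr
  319,500 kr × 19% = 60,705 kr

Regular income tax:
  171,000 kr × 9% = 15,390 kr
  261,000 kr × 21% = 54,810 kr
  → 70,200 kr

70,200 kr > 60,705 kr, so the regular income tax governs.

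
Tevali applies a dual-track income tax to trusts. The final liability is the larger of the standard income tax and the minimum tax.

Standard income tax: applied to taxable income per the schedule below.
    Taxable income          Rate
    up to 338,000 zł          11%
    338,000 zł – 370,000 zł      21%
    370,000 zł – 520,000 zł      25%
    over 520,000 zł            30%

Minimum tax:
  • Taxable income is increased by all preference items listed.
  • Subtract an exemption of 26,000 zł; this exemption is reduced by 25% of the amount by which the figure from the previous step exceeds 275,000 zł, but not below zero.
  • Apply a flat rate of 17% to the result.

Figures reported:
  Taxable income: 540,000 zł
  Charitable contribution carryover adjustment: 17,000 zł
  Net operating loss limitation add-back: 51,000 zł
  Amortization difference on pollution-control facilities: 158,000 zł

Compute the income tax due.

130,220 zł

Minimum tax:
  Adjusted income: 540,000 zł + 17,000 zł + 51,000 zł + 158,000 zł = 766,000 zł
  Exemption: 25% × (766,000 zł − 275,000 zł) = 122,750 zł ≥ 26,000 zł, so the exemption is fully phased out
  Base: 766,000 zł − 0 zł = 766,000 zł
  766,000 zł × 17% = 130,220 zł

Standard income tax:
  338,000 zł × 11% = 37,180 zł
  32,000 zł × 21% = 6,720 zł
  150,000 zł × 25% = 37,500 zł
  20,000 zł × 30% = 6,000 zł
  → 87,400 zł

130,220 zł > 87,400 zł, so the minimum tax is the binding amount.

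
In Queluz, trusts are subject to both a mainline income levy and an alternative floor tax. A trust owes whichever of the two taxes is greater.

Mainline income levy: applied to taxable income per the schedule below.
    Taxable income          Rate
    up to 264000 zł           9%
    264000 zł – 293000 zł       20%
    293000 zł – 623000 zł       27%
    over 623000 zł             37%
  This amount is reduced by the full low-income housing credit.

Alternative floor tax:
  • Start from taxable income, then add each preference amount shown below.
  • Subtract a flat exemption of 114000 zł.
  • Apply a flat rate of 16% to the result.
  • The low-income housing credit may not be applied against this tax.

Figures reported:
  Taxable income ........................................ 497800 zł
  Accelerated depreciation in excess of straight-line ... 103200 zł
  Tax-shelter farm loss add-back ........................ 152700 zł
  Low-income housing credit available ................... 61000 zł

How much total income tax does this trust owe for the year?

102352 zł

Alternative floor tax:
  Adjusted income: 497800 zł + 103200 zł + 152700 zł = 753700 zł
  Less exemption 114000 zł → base 639700 zł
  639700 zł × 16% = 102352 zł

Mainline income levy:
  264000 zł × 9% = 23760 zł
  29000 zł × 20% = 5800 zł
  204800 zł × 27% = 55296 zł
  → 84856 zł
  Less low-income housing credit 61000 zł → 23856 zł

102352 zł > 23856 zł, so the alternative floor tax is the binding amount.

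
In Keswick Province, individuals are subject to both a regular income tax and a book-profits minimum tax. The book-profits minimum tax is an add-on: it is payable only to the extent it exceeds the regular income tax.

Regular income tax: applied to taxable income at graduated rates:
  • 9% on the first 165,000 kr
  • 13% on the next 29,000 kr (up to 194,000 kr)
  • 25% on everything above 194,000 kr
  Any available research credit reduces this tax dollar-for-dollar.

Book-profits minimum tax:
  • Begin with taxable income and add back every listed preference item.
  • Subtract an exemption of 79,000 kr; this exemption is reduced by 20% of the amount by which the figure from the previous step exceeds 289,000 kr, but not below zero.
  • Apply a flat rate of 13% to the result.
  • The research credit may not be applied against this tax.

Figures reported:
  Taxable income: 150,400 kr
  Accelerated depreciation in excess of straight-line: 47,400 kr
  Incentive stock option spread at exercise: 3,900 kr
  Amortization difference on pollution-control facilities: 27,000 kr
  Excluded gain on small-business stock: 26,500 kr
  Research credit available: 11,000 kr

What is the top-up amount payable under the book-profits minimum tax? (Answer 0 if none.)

20,370 kr

Regular income tax:
  150,400 kr × 9% = 13,536 kr
  Less research credit 11,000 kr → 2,536 kr

Book-profits minimum tax:
  Adjusted income: 150,400 kr + 47,400 kr + 3,900 kr + 27,000 kr + 26,500 kr = 255,200 kr
  Exemption: 255,200 kr ≤ 289,000 kr, so full 79,000 kr applies
  Base: 255,200 kr − 79,000 kr = 176,200 kr
  176,200 kr × 13% = 22,906 kr

Excess of book-profits minimum tax over regular income tax: 22,906 kr − 2,536 kr = 20,370 kr.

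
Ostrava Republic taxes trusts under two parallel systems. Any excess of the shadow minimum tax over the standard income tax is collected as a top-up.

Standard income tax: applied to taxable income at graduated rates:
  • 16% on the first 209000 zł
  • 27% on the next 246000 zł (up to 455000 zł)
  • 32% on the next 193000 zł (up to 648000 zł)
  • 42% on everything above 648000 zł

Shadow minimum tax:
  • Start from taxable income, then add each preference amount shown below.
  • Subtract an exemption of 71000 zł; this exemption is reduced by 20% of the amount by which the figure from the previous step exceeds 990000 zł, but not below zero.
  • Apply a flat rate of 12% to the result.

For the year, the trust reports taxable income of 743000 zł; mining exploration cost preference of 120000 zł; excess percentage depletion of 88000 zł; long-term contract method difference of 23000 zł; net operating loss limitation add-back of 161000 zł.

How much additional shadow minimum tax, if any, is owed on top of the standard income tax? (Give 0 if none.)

0 zł

Standard income tax:
  209000 zł × 16% = 33440 zł
  246000 zł × 27% = 66420 zł
  193000 zł × 32% = 61760 zł
  95000 zł × 42% = 39900 zł
  → 201520 zł

Shadow minimum tax:
  Adjusted income: 743000 zł + 120000 zł + 88000 zł + 23000 zł + 161000 zł = 1135000 zł
  Exemption: 71000 zł − 20% × (1135000 zł − 990000 zł) = 71000 zł − 29000 zł = 42000 zł
  Base: 1135000 zł − 42000 zł = 1093000 zł
  1093000 zł × 12% = 131160 zł

131160 zł ≤ 201520 zł, so no add-on is due.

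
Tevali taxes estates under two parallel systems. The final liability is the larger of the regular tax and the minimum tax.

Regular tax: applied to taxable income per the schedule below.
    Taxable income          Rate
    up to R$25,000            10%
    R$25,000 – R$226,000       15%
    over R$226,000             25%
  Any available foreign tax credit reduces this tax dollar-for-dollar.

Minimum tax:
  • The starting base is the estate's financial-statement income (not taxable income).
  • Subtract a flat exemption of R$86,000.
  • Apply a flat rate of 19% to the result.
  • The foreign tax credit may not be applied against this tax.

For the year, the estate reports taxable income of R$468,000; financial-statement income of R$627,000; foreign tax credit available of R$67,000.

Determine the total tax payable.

R$102,790

Regular tax:
  R$25,000 × 10% = R$2,500
  R$201,000 × 15% = R$30,150
  R$242,000 × 25% = R$60,500
  → R$93,150
  Less foreign tax credit R$67,000 → R$26,150

Minimum tax:
  Base (financial-statement income): R$627,000
  Less exemption R$86,000 → base R$541,000
  R$541,000 × 19% = R$102,790

R$102,790 > R$26,150, so the minimum tax is the binding amount.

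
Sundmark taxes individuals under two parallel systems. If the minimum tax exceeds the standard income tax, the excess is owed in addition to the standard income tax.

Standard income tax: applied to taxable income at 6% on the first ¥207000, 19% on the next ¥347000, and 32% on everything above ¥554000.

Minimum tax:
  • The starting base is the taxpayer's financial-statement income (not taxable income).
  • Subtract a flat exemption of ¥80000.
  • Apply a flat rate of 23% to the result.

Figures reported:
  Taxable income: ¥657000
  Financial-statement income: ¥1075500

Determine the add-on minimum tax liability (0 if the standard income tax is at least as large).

¥117655

Standard income tax:
  ¥207000 × 6% = ¥12420
  ¥347000 × 19% = ¥65930
  ¥103000 × 32% = ¥32960
  → ¥111310

Minimum tax:
  Base (financial-statement income): ¥1075500
  Less exemption ¥80000 → base ¥995500
  ¥995500 × 23% = ¥228965

Excess of minimum tax over standard income tax: ¥228965 − ¥111310 = ¥117655.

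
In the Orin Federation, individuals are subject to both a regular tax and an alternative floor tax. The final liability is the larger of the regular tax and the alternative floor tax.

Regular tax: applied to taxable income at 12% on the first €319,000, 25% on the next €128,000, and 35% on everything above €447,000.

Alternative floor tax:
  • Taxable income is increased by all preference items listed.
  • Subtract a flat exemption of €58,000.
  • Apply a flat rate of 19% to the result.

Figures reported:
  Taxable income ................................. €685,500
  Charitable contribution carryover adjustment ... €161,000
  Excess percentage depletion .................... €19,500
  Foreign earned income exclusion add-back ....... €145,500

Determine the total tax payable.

Regular tax:
  €319,000 × 12% = €38,280
  €128,000 × 25% = €32,000
  €238,500 × 35% = €83,475
  → €153,755

Alternative floor tax:
  Adjusted income: €685,500 + €161,000 + €19,500 + €145,500 = €1,011,500
  Less exemption €58,000 → base €953,500
  €953,500 × 19% = €181,165

€181,165 > €153,755, so the alternative floor tax is the binding amount.

€181,165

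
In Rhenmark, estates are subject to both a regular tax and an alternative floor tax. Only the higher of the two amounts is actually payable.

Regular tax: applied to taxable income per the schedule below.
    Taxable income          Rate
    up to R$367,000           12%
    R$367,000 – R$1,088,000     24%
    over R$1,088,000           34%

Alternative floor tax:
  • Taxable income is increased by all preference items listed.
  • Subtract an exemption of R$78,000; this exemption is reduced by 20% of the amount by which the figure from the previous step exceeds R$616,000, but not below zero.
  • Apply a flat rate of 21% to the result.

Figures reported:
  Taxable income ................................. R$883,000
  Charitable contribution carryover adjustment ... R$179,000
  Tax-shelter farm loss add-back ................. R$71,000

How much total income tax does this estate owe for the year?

Alternative floor tax:
  Adjusted income: R$883,000 + R$179,000 + R$71,000 = R$1,133,000
  Exemption: 20% × (R$1,133,000 − R$616,000) = R$103,400 ≥ R$78,000, so the exemption is fully phased out
  Base: R$1,133,000 − R$0 = R$1,133,000
  R$1,133,000 × 21% = R$237,930

Regular tax:
  R$367,000 × 12% = R$44,040
  R$516,000 × 24% = R$123,840
  → R$167,880

R$237,930 > R$167,880, so the alternative floor tax is the binding amount.

R$237,930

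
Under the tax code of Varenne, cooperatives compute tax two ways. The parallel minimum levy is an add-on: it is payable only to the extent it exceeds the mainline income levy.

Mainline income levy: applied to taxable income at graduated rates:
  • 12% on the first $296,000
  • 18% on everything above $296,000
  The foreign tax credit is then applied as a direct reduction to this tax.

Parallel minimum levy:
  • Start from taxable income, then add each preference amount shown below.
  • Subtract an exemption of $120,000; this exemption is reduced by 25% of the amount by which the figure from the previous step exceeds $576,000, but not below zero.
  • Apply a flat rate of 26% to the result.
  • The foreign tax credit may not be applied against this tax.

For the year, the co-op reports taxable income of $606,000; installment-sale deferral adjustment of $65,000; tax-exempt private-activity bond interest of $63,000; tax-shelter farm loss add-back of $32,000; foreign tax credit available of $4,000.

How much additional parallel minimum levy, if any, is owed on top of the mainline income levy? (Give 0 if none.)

$92,990

Mainline income levy:
  $296,000 × 12% = $35,520
  $310,000 × 18% = $55,800
  → $91,320
  Less foreign tax credit $4,000 → $87,320

Parallel minimum levy:
  Adjusted income: $606,000 + $65,000 + $63,000 + $32,000 = $766,000
  Exemption: $120,000 − 25% × ($766,000 − $576,000) = $120,000 − $47,500 = $72,500
  Base: $766,000 − $72,500 = $693,500
  $693,500 × 26% = $180,310

Excess of parallel minimum levy over mainline income levy: $180,310 − $87,320 = $92,990.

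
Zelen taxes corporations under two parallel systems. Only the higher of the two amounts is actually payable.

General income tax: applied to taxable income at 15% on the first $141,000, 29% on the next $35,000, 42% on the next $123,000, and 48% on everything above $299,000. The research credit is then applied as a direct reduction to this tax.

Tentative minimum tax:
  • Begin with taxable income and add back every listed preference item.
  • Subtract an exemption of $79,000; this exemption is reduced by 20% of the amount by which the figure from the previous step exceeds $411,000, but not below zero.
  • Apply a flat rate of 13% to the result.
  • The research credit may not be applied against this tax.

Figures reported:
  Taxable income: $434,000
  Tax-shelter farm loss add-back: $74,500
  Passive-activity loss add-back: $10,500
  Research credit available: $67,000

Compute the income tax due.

Tentative minimum tax:
  Adjusted income: $434,000 + $74,500 + $10,500 = $519,000
  Exemption: $79,000 − 20% × ($519,000 − $411,000) = $79,000 − $21,600 = $57,400
  Base: $519,000 − $57,400 = $461,600
  $461,600 × 13% = $60,008

General income tax:
  $141,000 × 15% = $21,150
  $35,000 × 29% = $10,150
  $123,000 × 42% = $51,660
  $135,000 × 48% = $64,800
  → $147,760
  Less research credit $67,000 → $80,760

$80,760 > $60,008, so the general income tax governs.

$80,760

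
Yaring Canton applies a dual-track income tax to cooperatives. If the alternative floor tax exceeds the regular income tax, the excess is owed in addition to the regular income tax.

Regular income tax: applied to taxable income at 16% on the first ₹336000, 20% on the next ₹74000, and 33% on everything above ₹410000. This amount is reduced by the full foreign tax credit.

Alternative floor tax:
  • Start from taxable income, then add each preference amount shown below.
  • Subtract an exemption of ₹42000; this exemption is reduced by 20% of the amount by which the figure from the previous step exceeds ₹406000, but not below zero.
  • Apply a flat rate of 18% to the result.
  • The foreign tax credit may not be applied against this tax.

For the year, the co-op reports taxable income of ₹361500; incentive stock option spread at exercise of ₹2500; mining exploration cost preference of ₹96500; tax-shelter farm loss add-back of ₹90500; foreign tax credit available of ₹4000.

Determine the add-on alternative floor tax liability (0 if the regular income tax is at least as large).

Alternative floor tax:
  Adjusted income: ₹361500 + ₹2500 + ₹96500 + ₹90500 = ₹551000
  Exemption: ₹42000 − 20% × (₹551000 − ₹406000) = ₹42000 − ₹29000 = ₹13000
  Base: ₹551000 − ₹13000 = ₹538000
  ₹538000 × 18% = ₹96840

Regular income tax:
  ₹336000 × 16% = ₹53760
  ₹25500 × 20% = ₹5100
  → ₹58860
  Less foreign tax credit ₹4000 → ₹54860

Excess of alternative floor tax over regular income tax: ₹96840 − ₹54860 = ₹41980.

₹41980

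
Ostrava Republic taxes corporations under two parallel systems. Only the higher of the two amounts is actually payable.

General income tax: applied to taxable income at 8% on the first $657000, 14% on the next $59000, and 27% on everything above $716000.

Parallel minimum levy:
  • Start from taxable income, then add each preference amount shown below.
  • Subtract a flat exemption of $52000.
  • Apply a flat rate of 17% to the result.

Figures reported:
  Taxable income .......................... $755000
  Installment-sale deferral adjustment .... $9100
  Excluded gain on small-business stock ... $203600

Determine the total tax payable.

General income tax:
  $657000 × 8% = $52560
  $59000 × 14% = $8260
  $39000 × 27% = $10530
  → $71350

Parallel minimum levy:
  Adjusted income: $755000 + $9100 + $203600 = $967700
  Less exemption $52000 → base $915700
  $915700 × 17% = $155669

$155669 > $71350, so the parallel minimum levy is the binding amount.

$155669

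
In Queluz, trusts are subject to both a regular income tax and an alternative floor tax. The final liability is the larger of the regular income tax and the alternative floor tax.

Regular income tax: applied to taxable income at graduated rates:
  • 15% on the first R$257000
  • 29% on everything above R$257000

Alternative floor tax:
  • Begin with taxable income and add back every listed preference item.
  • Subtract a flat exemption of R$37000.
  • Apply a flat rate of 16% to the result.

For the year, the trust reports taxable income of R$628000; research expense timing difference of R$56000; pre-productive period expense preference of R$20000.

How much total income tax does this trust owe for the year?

Regular income tax:
  R$257000 × 15% = R$38550
  R$371000 × 29% = R$107590
  → R$146140

Alternative floor tax:
  Adjusted income: R$628000 + R$56000 + R$20000 = R$704000
  Less exemption R$37000 → base R$667000
  R$667000 × 16% = R$106720

R$146140 > R$106720, so the regular income tax governs.

R$146140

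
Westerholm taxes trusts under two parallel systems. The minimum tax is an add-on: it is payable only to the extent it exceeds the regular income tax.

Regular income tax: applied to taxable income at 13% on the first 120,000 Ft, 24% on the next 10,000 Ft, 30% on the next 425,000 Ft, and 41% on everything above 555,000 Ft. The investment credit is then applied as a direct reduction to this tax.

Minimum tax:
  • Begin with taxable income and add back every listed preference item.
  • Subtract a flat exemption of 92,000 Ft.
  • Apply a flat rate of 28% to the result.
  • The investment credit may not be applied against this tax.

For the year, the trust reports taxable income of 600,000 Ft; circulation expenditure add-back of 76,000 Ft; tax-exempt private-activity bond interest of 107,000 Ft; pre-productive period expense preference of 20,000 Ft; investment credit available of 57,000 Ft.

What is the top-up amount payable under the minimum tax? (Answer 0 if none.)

92,130 Ft

Minimum tax:
  Adjusted income: 600,000 Ft + 76,000 Ft + 107,000 Ft + 20,000 Ft = 803,000 Ft
  Less exemption 92,000 Ft → base 711,000 Ft
  711,000 Ft × 28% = 199,080 Ft

Regular income tax:
  120,000 Ft × 13% = 15,600 Ft
  10,000 Ft × 24% = 2,400 Ft
  425,000 Ft × 30% = 127,500 Ft
  45,000 Ft × 41% = 18,450 Ft
  → 163,950 Ft
  Less investment credit 57,000 Ft → 106,950 Ft

Excess of minimum tax over regular income tax: 199,080 Ft − 106,950 Ft = 92,130 Ft.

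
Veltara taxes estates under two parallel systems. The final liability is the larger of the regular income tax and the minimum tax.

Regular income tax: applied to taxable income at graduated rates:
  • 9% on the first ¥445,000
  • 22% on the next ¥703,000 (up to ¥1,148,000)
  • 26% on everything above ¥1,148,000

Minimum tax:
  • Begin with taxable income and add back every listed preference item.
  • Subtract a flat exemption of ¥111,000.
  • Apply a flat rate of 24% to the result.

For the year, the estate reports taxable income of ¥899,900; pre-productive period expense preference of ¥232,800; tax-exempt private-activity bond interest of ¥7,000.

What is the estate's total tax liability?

Minimum tax:
  Adjusted income: ¥899,900 + ¥232,800 + ¥7,000 = ¥1,139,700
  Less exemption ¥111,000 → base ¥1,028,700
  ¥1,028,700 × 24% = ¥246,888

Regular income tax:
  ¥445,000 × 9% = ¥40,050
  ¥454,900 × 22% = ¥100,078
  → ¥140,128

¥246,888 > ¥140,128, so the minimum tax is the binding amount.

¥246,888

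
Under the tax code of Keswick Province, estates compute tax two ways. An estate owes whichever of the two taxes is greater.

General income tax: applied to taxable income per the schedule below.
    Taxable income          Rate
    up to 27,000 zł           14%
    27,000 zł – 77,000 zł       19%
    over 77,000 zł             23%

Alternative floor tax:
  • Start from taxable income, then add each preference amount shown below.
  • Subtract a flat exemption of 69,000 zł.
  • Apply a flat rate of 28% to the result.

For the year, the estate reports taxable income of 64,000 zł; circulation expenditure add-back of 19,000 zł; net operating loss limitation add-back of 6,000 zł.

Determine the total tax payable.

Alternative floor tax:
  Adjusted income: 64,000 zł + 19,000 zł + 6,000 zł = 89,000 zł
  Less exemption 69,000 zł → base 20,000 zł
  20,000 zł × 28% = 5,600 zł

General income tax:
  27,000 zł × 14% = 3,780 zł
  37,000 zł × 19% = 7,030 zł
  → 10,810 zł

10,810 zł > 5,600 zł, so the general income tax governs.

10,810 zł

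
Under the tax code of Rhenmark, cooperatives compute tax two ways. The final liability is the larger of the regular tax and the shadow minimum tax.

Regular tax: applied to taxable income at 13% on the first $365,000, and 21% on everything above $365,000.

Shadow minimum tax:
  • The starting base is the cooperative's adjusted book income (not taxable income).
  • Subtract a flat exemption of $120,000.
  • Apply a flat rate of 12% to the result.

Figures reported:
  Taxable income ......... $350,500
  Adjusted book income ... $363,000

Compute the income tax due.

$45,565

Shadow minimum tax:
  Base (adjusted book income): $363,000
  Less exemption $120,000 → base $243,000
  $243,000 × 12% = $29,160

Regular tax:
  $350,500 × 13% = $45,565

$45,565 > $29,160, so the regular tax governs.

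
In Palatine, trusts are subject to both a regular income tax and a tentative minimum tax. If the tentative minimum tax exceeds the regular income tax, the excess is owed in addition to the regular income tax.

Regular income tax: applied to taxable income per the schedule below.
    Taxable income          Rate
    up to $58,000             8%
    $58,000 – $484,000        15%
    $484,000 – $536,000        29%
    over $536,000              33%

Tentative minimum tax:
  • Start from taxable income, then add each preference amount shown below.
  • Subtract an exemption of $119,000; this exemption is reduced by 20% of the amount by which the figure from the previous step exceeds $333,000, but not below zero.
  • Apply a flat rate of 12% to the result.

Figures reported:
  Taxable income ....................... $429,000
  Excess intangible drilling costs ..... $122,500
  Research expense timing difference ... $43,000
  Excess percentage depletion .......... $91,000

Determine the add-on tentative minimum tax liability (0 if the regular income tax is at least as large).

Tentative minimum tax:
  Adjusted income: $429,000 + $122,500 + $43,000 + $91,000 = $685,500
  Exemption: $119,000 − 20% × ($685,500 − $333,000) = $119,000 − $70,500 = $48,500
  Base: $685,500 − $48,500 = $637,000
  $637,000 × 12% = $76,440

Regular income tax:
  $58,000 × 8% = $4,640
  $371,000 × 15% = $55,650
  → $60,290

Excess of tentative minimum tax over regular income tax: $76,440 − $60,290 = $16,150.

$16,150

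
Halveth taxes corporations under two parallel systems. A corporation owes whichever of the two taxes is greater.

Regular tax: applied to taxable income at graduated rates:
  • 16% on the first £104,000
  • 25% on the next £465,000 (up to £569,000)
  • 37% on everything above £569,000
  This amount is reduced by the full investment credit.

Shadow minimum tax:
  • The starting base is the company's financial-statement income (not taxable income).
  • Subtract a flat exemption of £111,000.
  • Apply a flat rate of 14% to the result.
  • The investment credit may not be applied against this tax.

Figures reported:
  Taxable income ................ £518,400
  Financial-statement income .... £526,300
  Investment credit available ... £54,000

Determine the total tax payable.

£66,240

Regular tax:
  £104,000 × 16% = £16,640
  £414,400 × 25% = £103,600
  → £120,240
  Less investment credit £54,000 → £66,240

Shadow minimum tax:
  Base (financial-statement income): £526,300
  Less exemption £111,000 → base £415,300
  £415,300 × 14% = £58,142

£66,240 > £58,142, so the regular tax governs.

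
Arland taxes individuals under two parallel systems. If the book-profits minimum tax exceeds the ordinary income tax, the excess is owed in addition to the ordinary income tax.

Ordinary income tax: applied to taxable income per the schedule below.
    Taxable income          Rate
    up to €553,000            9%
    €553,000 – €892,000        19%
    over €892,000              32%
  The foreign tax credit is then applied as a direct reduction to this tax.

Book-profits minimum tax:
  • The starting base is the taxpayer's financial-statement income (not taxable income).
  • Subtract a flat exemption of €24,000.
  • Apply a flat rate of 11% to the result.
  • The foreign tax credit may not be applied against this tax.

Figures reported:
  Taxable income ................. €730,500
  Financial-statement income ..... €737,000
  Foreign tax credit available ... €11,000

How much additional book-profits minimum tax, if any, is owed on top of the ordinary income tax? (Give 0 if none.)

Ordinary income tax:
  €553,000 × 9% = €49,770
  €177,500 × 19% = €33,725
  → €83,495
  Less foreign tax credit €11,000 → €72,495

Book-profits minimum tax:
  Base (financial-statement income): €737,000
  Less exemption €24,000 → base €713,000
  €713,000 × 11% = €78,430

Excess of book-profits minimum tax over ordinary income tax: €78,430 − €72,495 = €5,935.

€5,935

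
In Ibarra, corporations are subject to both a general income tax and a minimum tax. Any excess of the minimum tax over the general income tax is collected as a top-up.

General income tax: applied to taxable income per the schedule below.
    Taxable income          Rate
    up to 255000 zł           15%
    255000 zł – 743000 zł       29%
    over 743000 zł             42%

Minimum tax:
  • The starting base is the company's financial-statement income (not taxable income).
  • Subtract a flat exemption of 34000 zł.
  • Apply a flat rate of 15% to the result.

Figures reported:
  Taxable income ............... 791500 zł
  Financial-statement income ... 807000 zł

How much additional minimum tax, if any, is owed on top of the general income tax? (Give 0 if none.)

General income tax:
  255000 zł × 15% = 38250 zł
  488000 zł × 29% = 141520 zł
  48500 zł × 42% = 20370 zł
  → 200140 zł

Minimum tax:
  Base (financial-statement income): 807000 zł
  Less exemption 34000 zł → base 773000 zł
  773000 zł × 15% = 115950 zł

115950 zł ≤ 200140 zł, so no add-on is due.

0 zł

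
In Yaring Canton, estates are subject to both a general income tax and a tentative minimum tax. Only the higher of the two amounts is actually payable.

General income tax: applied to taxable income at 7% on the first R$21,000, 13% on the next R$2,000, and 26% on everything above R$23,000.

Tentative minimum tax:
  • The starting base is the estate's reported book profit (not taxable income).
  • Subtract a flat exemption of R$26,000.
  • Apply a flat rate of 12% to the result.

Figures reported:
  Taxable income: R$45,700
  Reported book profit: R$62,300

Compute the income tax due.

R$7,632

Tentative minimum tax:
  Base (reported book profit): R$62,300
  Less exemption R$26,000 → base R$36,300
  R$36,300 × 12% = R$4,356

General income tax:
  R$21,000 × 7% = R$1,470
  R$2,000 × 13% = R$260
  R$22,700 × 26% = R$5,902
  → R$7,632

R$7,632 > R$4,356, so the general income tax governs.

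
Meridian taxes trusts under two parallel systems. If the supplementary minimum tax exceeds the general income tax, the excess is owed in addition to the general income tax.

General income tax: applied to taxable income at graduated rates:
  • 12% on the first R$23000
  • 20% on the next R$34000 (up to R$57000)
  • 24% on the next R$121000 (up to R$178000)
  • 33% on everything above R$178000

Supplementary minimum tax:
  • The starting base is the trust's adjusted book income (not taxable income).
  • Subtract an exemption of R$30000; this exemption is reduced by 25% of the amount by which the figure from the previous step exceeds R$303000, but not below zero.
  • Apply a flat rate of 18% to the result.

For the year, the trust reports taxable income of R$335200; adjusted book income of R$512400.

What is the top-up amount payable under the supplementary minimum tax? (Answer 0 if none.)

Supplementary minimum tax:
  Base (adjusted book income): R$512400
  Exemption: 25% × (R$512400 − R$303000) = R$52350 ≥ R$30000, so the exemption is fully phased out
  Base: R$512400 − R$0 = R$512400
  R$512400 × 18% = R$92232

General income tax:
  R$23000 × 12% = R$2760
  R$34000 × 20% = R$6800
  R$121000 × 24% = R$29040
  R$157200 × 33% = R$51876
  → R$90476

Excess of supplementary minimum tax over general income tax: R$92232 − R$90476 = R$1756.

R$1756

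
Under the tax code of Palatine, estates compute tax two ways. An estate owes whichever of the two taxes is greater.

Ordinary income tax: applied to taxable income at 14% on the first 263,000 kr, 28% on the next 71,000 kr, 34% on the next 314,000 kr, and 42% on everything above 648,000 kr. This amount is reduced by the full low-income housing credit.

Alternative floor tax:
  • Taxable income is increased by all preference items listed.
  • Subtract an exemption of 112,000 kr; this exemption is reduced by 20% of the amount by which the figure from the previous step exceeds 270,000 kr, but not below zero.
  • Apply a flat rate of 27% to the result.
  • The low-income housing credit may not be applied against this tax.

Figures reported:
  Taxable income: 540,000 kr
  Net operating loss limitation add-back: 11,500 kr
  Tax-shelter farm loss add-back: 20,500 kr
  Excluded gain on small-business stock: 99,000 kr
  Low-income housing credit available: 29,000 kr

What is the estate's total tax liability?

Ordinary income tax:
  263,000 kr × 14% = 36,820 kr
  71,000 kr × 28% = 19,880 kr
  206,000 kr × 34% = 70,040 kr
  → 126,740 kr
  Less low-income housing credit 29,000 kr → 97,740 kr

Alternative floor tax:
  Adjusted income: 540,000 kr + 11,500 kr + 20,500 kr + 99,000 kr = 671,000 kr
  Exemption: 112,000 kr − 20% × (671,000 kr − 270,000 kr) = 112,000 kr − 80,200 kr = 31,800 kr
  Base: 671,000 kr − 31,800 kr = 639,200 kr
  639,200 kr × 27% = 172,584 kr

172,584 kr > 97,740 kr, so the alternative floor tax is the binding amount.

172,584 kr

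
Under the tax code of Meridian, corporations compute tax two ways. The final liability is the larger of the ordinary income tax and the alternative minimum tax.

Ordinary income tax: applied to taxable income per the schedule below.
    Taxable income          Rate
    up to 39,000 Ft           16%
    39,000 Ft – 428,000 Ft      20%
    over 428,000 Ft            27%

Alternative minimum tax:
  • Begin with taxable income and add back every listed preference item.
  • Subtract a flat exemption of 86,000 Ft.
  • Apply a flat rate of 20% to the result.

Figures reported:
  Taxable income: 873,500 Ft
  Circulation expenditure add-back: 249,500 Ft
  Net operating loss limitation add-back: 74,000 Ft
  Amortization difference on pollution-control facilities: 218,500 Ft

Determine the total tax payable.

Ordinary income tax:
  39,000 Ft × 16% = 6,240 Ft
  389,000 Ft × 20% = 77,800 Ft
  445,500 Ft × 27% = 120,285 Ft
  → 204,325 Ft

Alternative minimum tax:
  Adjusted income: 873,500 Ft + 249,500 Ft + 74,000 Ft + 218,500 Ft = 1,415,500 Ft
  Less exemption 86,000 Ft → base 1,329,500 Ft
  1,329,500 Ft × 20% = 265,900 Ft

265,900 Ft > 204,325 Ft, so the alternative minimum tax is the binding amount.

265,900 Ft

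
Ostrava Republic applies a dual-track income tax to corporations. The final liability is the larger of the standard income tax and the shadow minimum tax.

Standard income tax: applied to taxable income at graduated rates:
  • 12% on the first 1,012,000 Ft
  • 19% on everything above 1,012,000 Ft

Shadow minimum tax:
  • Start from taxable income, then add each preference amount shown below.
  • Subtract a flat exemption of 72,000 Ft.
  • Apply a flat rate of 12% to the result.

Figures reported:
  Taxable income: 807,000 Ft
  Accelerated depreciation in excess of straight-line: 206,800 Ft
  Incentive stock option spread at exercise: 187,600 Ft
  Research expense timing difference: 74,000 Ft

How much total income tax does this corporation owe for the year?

144,408 Ft

Shadow minimum tax:
  Adjusted income: 807,000 Ft + 206,800 Ft + 187,600 Ft + 74,000 Ft = 1,275,400 Ft
  Less exemption 72,000 Ft → base 1,203,400 Ft
  1,203,400 Ft × 12% = 144,408 Ft

Standard income tax:
  807,000 Ft × 12% = 96,840 Ft

144,408 Ft > 96,840 Ft, so the shadow minimum tax is the binding amount.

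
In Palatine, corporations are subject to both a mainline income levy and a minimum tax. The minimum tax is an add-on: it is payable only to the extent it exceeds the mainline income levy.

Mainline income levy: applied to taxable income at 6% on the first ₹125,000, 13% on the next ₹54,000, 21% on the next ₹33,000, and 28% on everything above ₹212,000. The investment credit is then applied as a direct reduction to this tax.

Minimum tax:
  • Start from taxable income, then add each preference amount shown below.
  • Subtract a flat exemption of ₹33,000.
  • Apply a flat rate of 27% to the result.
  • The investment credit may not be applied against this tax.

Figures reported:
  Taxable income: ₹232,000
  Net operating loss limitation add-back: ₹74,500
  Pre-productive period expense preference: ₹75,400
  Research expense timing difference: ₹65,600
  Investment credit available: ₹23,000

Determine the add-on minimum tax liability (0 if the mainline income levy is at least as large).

₹107,865

Mainline income levy:
  ₹125,000 × 6% = ₹7,500
  ₹54,000 × 13% = ₹7,020
  ₹33,000 × 21% = ₹6,930
  ₹20,000 × 28% = ₹5,600
  → ₹27,050
  Less investment credit ₹23,000 → ₹4,050

Minimum tax:
  Adjusted income: ₹232,000 + ₹74,500 + ₹75,400 + ₹65,600 = ₹447,500
  Less exemption ₹33,000 → base ₹414,500
  ₹414,500 × 27% = ₹111,915

Excess of minimum tax over mainline income levy: ₹111,915 − ₹4,050 = ₹107,865.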